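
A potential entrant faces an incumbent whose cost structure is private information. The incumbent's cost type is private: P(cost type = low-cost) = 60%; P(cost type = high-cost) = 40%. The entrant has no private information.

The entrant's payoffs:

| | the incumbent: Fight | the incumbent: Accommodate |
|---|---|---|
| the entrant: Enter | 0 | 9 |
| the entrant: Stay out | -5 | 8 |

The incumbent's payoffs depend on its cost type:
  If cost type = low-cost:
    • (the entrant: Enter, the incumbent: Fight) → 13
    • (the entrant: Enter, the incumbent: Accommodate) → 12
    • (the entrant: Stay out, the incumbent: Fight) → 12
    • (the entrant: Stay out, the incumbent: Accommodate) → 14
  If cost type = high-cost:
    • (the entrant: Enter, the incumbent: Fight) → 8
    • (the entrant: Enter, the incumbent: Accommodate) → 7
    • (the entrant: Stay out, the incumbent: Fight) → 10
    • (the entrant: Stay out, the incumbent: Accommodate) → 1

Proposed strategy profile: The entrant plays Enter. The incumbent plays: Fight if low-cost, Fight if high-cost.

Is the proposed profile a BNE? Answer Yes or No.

A profile is a BNE iff every type of every player is best-responding given beliefs about the other side.
The entrant plays Enter: E[Enter] = 0.6·(0) + 0.4·(0) = 0; E[Stay out] = -5. Best-responding. ✓
The incumbent (cost type low-cost), facing Enter: Fight gives 13, Accommodate gives 12. Proposed Fight is best. ✓
The incumbent (cost type high-cost), facing Enter: Fight gives 8, Accommodate gives 7. Proposed Fight is best. ✓

Yes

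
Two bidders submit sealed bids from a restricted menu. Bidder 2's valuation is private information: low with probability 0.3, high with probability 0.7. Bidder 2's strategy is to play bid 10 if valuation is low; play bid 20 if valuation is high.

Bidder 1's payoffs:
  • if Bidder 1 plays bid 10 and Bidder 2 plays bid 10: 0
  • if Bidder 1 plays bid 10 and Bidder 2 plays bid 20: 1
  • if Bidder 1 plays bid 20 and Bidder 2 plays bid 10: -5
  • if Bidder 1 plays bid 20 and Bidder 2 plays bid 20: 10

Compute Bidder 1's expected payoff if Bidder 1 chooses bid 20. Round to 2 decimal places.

E[bid 20] = 0.3·(-5) + 0.7·10 = (-1.5) + 7 = 5.5

5.50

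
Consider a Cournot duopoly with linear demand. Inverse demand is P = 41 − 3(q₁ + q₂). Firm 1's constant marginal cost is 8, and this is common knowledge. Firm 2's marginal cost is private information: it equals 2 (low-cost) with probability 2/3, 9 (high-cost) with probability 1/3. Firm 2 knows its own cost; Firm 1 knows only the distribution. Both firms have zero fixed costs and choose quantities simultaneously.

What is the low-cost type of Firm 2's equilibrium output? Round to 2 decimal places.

Type-c best response for Firm 2: q₂(c) = (41 − c)/6 − q₁/2.
Firm 1 maximizes expected profit; its first-order condition is 41 − 6q₁ − 3E[q₂] − 8 = 0.
Substituting E[q₂] and solving: E[c₂] = 4.33333, so q₁ = (41 − 2·8 + 4.33333)/9 = 3.25926.
q₂(low-cost) = (41 − 2 − 3·3.25926)/6 = 4.87037.

4.87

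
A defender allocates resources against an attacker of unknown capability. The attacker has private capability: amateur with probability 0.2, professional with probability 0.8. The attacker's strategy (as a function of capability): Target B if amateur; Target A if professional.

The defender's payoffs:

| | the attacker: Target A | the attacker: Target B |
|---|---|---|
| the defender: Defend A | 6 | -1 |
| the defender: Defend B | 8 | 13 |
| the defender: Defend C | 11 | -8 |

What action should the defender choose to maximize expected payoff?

E[Defend A] = 0.2·(-1) + 0.8·(6) = 4.6
E[Defend B] = 0.2·(13) + 0.8·(8) = 9
E[Defend C] = 0.2·(-8) + 0.8·(11) = 7.2
Best response: Defend B (9 is the largest).

Defend B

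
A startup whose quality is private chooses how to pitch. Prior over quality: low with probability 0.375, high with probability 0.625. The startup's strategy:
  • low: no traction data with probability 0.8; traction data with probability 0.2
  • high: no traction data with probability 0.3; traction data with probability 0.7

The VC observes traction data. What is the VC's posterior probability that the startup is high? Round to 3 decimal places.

Apply Bayes' rule using the sender's strategy as the likelihood.
P(traction data) = 0.375·0.2 + 0.625·0.7 = 0.5125
P(high | traction data) = (0.625·0.7) / 0.5125 = 0.4375 / 0.5125 = 0.853659

0.854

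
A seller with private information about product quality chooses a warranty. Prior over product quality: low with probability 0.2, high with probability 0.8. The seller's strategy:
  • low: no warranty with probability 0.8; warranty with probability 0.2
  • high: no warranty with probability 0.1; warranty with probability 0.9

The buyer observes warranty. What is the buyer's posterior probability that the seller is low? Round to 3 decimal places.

0.053

P(warranty) = 0.2·0.2 + 0.8·0.9 = 0.76
P(low | warranty) = (0.2·0.2) / 0.76 = 0.04 / 0.76 = 0.0526316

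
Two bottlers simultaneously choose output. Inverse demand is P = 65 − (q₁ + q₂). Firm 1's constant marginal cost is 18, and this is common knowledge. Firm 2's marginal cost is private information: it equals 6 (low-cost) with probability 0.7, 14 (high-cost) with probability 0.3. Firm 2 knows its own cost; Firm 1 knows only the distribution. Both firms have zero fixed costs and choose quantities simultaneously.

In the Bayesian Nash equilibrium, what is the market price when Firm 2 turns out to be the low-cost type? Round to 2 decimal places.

29.27

Each type of Firm 2 best-responds to q₁; Firm 1 best-responds to the expected q₂ over Firm 2's types.
Firm 2 with cost c maximizes (65 − (q₁+q₂) − c)·q₂, giving q₂(c) = (65 − c − q₁)/2.
E[c₂] = 0.7·6 + 0.3·14 = 8.4
Firm 1's FOC against E[q₂] yields q₁ = (65 − 2·18 + E[c₂])/3 = (65 − 36 + 8.4)/3 = 12.4667.
q₂(low-cost) = 23.2667, so P = 65 − (12.4667 + 23.2667) = 29.2667.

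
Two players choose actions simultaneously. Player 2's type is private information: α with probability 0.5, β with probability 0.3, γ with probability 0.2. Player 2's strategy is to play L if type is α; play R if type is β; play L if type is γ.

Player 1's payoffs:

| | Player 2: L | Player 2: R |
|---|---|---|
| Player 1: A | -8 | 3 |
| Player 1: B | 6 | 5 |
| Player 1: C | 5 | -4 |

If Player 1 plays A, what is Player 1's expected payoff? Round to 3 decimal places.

-4.700

Take the expectation over Player 2's type, weighting each type's action by its prior probability.
E[A] = 0.5·(-8) + 0.3·3 + 0.2·(-8) = (-4) + 0.9 + (-1.6) = -4.7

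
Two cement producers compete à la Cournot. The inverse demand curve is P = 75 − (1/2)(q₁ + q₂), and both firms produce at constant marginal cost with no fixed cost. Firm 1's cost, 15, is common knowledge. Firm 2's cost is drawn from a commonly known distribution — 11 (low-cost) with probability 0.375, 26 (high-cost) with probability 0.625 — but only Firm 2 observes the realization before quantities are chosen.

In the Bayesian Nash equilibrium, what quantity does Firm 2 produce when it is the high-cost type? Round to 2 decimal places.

27.21

Firm 2 with cost c maximizes (75 − (1/2)(q₁+q₂) − c)·q₂, giving q₂(c) = (75 − c − (1/2)q₁).
E[c₂] = 0.375·11 + 0.625·26 = 20.375
Firm 1's FOC against E[q₂] yields q₁ = (75 − 2·15 + E[c₂])/(3/2) = (75 − 30 + 20.375)/(3/2) = 43.5833.
q₂(high-cost) = (75 − 26 − (1/2)·43.5833) = 27.2083.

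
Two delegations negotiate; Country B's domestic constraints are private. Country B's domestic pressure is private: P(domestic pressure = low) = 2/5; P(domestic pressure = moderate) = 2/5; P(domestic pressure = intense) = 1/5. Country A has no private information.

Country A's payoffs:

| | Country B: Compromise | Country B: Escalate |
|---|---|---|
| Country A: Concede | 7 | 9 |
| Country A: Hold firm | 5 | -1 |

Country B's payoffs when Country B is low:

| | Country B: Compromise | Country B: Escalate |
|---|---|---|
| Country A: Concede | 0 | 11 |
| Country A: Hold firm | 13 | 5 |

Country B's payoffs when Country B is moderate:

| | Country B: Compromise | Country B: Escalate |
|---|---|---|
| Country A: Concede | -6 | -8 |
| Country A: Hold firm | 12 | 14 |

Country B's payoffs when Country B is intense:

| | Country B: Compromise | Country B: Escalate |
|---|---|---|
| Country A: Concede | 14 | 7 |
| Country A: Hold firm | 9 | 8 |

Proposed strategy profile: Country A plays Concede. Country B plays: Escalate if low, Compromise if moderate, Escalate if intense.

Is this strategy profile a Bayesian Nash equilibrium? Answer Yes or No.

No

Country A plays Concede: E[Concede] = 2/5·(9) + 2/5·(7) + 1/5·(9) = 41/5; E[Hold firm] = 7/5. Best-responding. ✓
Country B (domestic pressure low), facing Concede: Compromise gives 0, Escalate gives 11. Proposed Escalate is best. ✓
Country B (domestic pressure moderate), facing Concede: Compromise gives -6, Escalate gives -8. Proposed Compromise is best. ✓
Country B (domestic pressure intense), facing Concede: Compromise gives 14, Escalate gives 7. Proposed Escalate is not best — profitable deviation exists. ✗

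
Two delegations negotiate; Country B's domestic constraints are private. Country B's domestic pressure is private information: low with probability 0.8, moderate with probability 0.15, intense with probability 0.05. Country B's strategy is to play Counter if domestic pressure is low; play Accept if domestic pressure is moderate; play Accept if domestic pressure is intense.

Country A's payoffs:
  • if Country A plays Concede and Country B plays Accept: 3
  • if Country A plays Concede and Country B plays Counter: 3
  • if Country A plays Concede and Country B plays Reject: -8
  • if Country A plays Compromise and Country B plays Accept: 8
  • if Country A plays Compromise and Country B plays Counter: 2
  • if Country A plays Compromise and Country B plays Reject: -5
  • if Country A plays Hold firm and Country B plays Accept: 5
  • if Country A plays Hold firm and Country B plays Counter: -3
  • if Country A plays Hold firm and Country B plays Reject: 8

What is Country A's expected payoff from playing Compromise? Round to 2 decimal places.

3.20

E[Compromise] = 0.8·2 + 0.15·8 + 0.05·8 = 1.6 + 1.2 + 0.4 = 3.2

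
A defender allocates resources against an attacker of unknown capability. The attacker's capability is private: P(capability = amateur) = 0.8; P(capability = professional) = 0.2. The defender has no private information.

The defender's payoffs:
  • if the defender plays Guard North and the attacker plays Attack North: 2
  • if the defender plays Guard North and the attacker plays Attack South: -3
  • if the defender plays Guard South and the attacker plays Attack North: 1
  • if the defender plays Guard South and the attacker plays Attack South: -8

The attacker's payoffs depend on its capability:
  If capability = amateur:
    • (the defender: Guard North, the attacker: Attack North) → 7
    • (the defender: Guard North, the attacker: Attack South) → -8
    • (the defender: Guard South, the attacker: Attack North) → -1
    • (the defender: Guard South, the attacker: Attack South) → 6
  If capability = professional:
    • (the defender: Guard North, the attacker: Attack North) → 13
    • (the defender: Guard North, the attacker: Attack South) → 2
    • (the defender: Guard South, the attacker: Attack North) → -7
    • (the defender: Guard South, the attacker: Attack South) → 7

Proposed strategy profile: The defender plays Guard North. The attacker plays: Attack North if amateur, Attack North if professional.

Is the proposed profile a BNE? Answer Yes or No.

The defender plays Guard North: E[Guard North] = 0.8·(2) + 0.2·(2) = 2; E[Guard South] = 1. Best-responding. ✓
The attacker (capability amateur), facing Guard North: Attack North gives 7, Attack South gives -8. Proposed Attack North is best. ✓
The attacker (capability professional), facing Guard North: Attack North gives 13, Attack South gives 2. Proposed Attack North is best. ✓

Yes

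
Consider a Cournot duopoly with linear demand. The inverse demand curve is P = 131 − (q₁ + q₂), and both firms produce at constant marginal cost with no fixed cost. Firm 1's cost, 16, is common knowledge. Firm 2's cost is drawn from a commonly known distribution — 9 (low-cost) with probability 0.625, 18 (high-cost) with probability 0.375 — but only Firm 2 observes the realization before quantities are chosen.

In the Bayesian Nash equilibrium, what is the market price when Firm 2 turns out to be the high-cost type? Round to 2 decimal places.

Firm 2 with cost c maximizes (131 − (q₁+q₂) − c)·q₂, giving q₂(c) = (131 − c − q₁)/2.
E[c₂] = 0.625·9 + 0.375·18 = 12.375
Firm 1's FOC against E[q₂] yields q₁ = (131 − 2·16 + E[c₂])/3 = (131 − 32 + 12.375)/3 = 37.125.
q₂(high-cost) = 37.9375, so P = 131 − (37.125 + 37.9375) = 55.9375.

55.94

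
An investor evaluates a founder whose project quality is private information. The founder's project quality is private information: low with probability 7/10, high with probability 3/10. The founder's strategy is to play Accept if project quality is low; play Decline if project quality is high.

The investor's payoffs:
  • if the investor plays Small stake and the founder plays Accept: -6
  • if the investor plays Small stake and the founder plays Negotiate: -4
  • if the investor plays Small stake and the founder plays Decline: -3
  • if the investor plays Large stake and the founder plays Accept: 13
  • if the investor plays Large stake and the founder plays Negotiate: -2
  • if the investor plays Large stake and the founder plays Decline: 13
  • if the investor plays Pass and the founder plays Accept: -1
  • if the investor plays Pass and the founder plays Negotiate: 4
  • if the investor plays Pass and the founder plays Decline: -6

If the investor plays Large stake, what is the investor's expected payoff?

13

E[Large stake] = 7/10·13 + 3/10·13 = 91/10 + 39/10 = 13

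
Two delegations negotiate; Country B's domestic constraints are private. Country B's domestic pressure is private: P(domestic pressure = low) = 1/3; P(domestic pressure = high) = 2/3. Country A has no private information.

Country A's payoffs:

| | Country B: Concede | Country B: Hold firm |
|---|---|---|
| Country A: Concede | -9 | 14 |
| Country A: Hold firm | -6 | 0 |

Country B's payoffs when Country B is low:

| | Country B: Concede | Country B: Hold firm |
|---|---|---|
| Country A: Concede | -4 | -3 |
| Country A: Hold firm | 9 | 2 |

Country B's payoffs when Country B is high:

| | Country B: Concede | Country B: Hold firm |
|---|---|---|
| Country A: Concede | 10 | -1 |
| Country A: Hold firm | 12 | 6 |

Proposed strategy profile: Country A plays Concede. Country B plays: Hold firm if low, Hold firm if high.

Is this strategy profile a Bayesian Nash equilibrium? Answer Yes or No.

No

Country A plays Concede: E[Concede] = 1/3·(14) + 2/3·(14) = 14; E[Hold firm] = 0. Best-responding. ✓
Country B (domestic pressure low), facing Concede: Concede gives -4, Hold firm gives -3. Proposed Hold firm is best. ✓
Country B (domestic pressure high), facing Concede: Concede gives 10, Hold firm gives -1. Proposed Hold firm is not best — profitable deviation exists. ✗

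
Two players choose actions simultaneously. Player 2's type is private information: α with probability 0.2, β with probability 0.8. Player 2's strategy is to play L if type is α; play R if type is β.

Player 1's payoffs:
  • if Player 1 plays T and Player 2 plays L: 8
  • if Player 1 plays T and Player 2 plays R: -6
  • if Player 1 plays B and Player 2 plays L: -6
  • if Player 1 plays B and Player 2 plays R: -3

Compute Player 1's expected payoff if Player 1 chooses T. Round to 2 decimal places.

-3.20

E[T] = 0.2·8 + 0.8·(-6) = 1.6 + (-4.8) = -3.2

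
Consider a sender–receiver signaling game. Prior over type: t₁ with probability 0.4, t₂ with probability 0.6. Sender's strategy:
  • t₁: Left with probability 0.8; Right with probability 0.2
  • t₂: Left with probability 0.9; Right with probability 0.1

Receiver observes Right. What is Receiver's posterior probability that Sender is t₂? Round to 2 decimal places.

P(Right) = 0.4·0.2 + 0.6·0.1 = 0.14
P(t₂ | Right) = (0.6·0.1) / 0.14 = 0.06 / 0.14 = 0.428571

0.43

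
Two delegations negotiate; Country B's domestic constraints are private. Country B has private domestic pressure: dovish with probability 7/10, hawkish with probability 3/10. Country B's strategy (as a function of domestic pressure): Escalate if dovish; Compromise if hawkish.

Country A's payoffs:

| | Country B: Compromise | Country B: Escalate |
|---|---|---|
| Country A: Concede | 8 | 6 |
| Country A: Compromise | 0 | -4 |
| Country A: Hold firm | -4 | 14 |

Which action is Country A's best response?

Hold firm

E[Concede] = 7/10·(6) + 3/10·(8) = 33/5
E[Compromise] = 7/10·(-4) + 3/10·(0) = -14/5
E[Hold firm] = 7/10·(14) + 3/10·(-4) = 43/5
Best response: Hold firm (43/5 is the largest).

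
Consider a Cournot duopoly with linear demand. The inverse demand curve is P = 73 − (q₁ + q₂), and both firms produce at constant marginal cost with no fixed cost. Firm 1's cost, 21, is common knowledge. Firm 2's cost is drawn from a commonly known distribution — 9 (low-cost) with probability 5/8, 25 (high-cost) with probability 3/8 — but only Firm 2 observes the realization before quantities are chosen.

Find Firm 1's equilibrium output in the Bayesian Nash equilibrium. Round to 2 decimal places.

15.33

Firm 2 with cost c maximizes (73 − (q₁+q₂) − c)·q₂, giving q₂(c) = (73 − c − q₁)/2.
E[c₂] = 5/8·9 + 3/8·25 = 15
Firm 1's FOC against E[q₂] yields q₁ = (73 − 2·21 + E[c₂])/3 = (73 − 42 + 15)/3 = 15.3333.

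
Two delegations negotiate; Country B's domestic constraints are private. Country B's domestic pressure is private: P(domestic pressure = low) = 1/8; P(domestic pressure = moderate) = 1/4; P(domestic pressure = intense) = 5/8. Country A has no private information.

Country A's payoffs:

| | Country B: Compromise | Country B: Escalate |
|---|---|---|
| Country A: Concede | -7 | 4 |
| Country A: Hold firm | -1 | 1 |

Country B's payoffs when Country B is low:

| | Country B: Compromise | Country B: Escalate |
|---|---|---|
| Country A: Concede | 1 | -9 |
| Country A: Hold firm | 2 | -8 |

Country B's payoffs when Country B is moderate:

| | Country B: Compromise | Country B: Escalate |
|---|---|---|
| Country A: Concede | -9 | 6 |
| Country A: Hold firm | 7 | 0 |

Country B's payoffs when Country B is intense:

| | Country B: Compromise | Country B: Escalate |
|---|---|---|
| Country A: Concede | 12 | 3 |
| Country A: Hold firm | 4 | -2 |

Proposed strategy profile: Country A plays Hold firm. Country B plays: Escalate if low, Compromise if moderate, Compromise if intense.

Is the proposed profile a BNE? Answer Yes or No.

A profile is a BNE iff every type of every player is best-responding given beliefs about the other side.
Country A plays Hold firm: E[Hold firm] = 1/8·(1) + 1/4·(-1) + 5/8·(-1) = -3/4; E[Concede] = -45/8. Best-responding. ✓
Country B (domestic pressure low), facing Hold firm: Compromise gives 2, Escalate gives -8. Proposed Escalate is not best — profitable deviation exists. ✗
Country B (domestic pressure moderate), facing Hold firm: Compromise gives 7, Escalate gives 0. Proposed Compromise is best. ✓
Country B (domestic pressure intense), facing Hold firm: Compromise gives 4, Escalate gives -2. Proposed Compromise is best. ✓

No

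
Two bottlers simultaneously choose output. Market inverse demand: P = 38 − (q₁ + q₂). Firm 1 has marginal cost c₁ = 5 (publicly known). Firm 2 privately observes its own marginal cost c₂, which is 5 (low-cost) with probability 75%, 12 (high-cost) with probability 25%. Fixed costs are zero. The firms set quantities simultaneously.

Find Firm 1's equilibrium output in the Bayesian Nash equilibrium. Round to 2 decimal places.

11.58

Each type of Firm 2 best-responds to q₁; Firm 1 best-responds to the expected q₂ over Firm 2's types.
Firm 2 with cost c maximizes (38 − (q₁+q₂) − c)·q₂, giving q₂(c) = (38 − c − q₁)/2.
E[c₂] = 0.75·5 + 0.25·12 = 6.75
Firm 1's FOC against E[q₂] yields q₁ = (38 − 2·5 + E[c₂])/3 = (38 − 10 + 6.75)/3 = 11.5833.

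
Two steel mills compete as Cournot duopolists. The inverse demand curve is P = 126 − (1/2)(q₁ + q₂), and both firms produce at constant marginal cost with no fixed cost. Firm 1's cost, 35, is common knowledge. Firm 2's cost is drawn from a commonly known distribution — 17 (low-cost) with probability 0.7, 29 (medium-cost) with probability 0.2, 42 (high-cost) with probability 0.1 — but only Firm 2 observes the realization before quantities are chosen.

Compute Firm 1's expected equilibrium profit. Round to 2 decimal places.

Firm 2 with cost c maximizes (126 − (1/2)(q₁+q₂) − c)·q₂, giving q₂(c) = (126 − c − (1/2)q₁).
E[c₂] = 0.7·17 + 0.2·29 + 0.1·42 = 21.9
Firm 1's FOC against E[q₂] yields q₁ = (126 − 2·35 + E[c₂])/(3/2) = (126 − 70 + 21.9)/(3/2) = 51.9333.
E[P] = 126 − (1/2)·(q₁ + E[q₂]) = 60.9667; Firm 1's expected profit = (E[P] − 35)·q₁ = (60.9667 − 35)·51.9333 = 1348.54.

1348.54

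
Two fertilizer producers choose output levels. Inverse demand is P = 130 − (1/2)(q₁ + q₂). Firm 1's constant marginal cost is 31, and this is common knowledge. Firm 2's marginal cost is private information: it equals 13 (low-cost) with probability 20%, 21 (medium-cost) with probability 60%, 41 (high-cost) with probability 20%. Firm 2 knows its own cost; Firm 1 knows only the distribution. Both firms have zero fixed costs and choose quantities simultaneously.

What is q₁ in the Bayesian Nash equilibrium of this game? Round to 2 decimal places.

Type-c best response for Firm 2: q₂(c) = (130 − c) − q₁/2.
Firm 1 maximizes expected profit; its first-order condition is 130 − q₁ − (1/2)E[q₂] − 31 = 0.
Substituting E[q₂] and solving: E[c₂] = 23.4, so q₁ = (130 − 2·31 + 23.4)/(3/2) = 60.9333.

60.93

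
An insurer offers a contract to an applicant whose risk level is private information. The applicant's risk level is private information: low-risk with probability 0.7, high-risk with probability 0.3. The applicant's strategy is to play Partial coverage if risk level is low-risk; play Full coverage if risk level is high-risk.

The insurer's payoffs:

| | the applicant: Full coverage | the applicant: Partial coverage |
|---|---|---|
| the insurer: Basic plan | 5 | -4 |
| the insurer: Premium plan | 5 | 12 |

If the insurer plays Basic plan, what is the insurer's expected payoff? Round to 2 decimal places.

E[Basic plan] = 0.7·(-4) + 0.3·5 = (-2.8) + 1.5 = -1.3

-1.30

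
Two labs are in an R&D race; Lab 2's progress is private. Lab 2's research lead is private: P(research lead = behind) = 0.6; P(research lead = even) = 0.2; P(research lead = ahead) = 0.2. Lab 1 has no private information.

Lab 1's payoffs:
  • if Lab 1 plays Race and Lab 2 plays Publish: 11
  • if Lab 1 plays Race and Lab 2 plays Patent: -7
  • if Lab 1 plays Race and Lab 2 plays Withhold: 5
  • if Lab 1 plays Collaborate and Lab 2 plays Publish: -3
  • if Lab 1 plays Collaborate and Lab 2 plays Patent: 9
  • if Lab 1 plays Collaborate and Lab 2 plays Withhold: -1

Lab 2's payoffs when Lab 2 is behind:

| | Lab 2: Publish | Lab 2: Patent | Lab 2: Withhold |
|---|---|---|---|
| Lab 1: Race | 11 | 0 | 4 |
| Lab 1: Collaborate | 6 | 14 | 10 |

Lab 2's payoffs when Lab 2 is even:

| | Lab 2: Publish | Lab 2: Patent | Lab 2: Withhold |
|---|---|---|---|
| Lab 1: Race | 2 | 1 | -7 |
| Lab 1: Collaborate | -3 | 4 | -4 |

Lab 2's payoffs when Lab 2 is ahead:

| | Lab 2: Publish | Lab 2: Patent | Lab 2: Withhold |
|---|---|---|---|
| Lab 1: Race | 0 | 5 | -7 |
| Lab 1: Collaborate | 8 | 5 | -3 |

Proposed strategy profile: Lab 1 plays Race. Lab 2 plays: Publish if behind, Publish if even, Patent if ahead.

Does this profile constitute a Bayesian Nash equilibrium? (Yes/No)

Yes

A profile is a BNE iff every type of every player is best-responding given beliefs about the other side.
Lab 1 plays Race: E[Race] = 0.6·(11) + 0.2·(11) + 0.2·(-7) = 7.4; E[Collaborate] = -0.6. Best-responding. ✓
Lab 2 (research lead behind), facing Race: Publish gives 11, Patent gives 0, Withhold gives 4. Proposed Publish is best. ✓
Lab 2 (research lead even), facing Race: Publish gives 2, Patent gives 1, Withhold gives -7. Proposed Publish is best. ✓
Lab 2 (research lead ahead), facing Race: Publish gives 0, Patent gives 5, Withhold gives -7. Proposed Patent is best. ✓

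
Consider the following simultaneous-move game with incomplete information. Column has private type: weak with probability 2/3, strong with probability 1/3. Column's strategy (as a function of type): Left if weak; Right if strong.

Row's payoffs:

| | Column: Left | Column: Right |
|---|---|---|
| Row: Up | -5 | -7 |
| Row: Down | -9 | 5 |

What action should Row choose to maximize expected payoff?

Compute Row's expected payoff for each action, taking the expectation over Column's type.
E[Up] = 2/3·(-5) + 1/3·(-7) = -17/3
E[Down] = 2/3·(-9) + 1/3·(5) = -13/3
Best response: Down (-13/3 is the largest).

Down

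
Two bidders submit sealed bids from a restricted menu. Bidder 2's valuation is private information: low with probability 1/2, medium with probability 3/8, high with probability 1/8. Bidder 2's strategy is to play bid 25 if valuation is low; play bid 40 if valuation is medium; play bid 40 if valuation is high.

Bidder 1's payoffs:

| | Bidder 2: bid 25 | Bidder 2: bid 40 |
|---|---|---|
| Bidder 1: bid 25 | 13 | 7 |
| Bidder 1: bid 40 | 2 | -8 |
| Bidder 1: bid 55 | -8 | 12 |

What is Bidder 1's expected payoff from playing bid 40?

-3

E[bid 40] = 1/2·2 + 3/8·(-8) + 1/8·(-8) = 1 + (-3) + (-1) = -3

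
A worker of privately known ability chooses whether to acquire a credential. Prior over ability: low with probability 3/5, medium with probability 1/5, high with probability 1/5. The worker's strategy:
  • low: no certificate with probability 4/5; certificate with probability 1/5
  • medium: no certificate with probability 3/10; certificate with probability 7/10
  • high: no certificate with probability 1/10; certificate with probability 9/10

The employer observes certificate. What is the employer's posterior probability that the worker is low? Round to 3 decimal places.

0.273

Apply Bayes' rule using the sender's strategy as the likelihood.
P(certificate) = (3/5)·(1/5) + (1/5)·(7/10) + (1/5)·(9/10) = 11/25
P(low | certificate) = ((3/5)·(1/5)) / (11/25) = (3/25) / (11/25) = 3/11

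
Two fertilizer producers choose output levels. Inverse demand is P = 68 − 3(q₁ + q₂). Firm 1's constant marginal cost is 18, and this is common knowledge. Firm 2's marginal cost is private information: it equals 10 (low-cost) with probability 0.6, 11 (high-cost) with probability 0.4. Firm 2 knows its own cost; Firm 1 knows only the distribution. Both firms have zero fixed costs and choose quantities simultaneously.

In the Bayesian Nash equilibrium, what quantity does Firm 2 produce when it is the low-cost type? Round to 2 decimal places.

7.31

Firm 2 with cost c maximizes (68 − 3(q₁+q₂) − c)·q₂, giving q₂(c) = (68 − c − 3q₁)/6.
E[c₂] = 0.6·10 + 0.4·11 = 10.4
Firm 1's FOC against E[q₂] yields q₁ = (68 − 2·18 + E[c₂])/9 = (68 − 36 + 10.4)/9 = 4.71111.
q₂(low-cost) = (68 − 10 − 3·4.71111)/6 = 7.31111.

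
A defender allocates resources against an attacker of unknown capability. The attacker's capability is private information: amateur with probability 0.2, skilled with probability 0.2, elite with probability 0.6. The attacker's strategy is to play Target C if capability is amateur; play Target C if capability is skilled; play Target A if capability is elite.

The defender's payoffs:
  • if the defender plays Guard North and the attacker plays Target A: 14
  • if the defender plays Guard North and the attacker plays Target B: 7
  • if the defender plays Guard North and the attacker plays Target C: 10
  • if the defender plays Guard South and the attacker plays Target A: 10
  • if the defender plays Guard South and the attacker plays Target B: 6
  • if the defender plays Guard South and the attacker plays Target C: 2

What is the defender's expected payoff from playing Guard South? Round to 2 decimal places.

6.80

Take the expectation over the attacker's capability, weighting each type's action by its prior probability.
E[Guard South] = 0.2·2 + 0.2·2 + 0.6·10 = 0.4 + 0.4 + 6 = 6.8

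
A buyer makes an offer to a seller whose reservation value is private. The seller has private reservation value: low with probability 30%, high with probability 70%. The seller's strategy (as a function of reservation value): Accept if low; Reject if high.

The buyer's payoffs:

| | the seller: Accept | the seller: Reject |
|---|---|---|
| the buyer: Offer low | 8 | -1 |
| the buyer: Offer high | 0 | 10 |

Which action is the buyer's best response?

E[Offer low] = 0.3·(8) + 0.7·(-1) = 1.7
E[Offer high] = 0.3·(0) + 0.7·(10) = 7
Best response: Offer high (7 is the largest).

Offer high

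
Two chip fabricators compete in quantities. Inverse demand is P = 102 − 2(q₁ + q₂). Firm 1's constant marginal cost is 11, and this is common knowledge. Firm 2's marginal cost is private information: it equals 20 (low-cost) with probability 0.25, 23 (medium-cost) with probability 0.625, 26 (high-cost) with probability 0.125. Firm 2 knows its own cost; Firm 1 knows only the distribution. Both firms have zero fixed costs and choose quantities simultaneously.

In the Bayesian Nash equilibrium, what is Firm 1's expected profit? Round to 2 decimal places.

585.11

Type-c best response for Firm 2: q₂(c) = (102 − c)/4 − q₁/2.
Firm 1 maximizes expected profit; its first-order condition is 102 − 4q₁ − 2E[q₂] − 11 = 0.
Substituting E[q₂] and solving: E[c₂] = 22.625, so q₁ = (102 − 2·11 + 22.625)/6 = 17.1042.
E[P] = 102 − 2·(q₁ + E[q₂]) = 45.2083; Firm 1's expected profit = (E[P] − 11)·q₁ = (45.2083 − 11)·17.1042 = 585.105.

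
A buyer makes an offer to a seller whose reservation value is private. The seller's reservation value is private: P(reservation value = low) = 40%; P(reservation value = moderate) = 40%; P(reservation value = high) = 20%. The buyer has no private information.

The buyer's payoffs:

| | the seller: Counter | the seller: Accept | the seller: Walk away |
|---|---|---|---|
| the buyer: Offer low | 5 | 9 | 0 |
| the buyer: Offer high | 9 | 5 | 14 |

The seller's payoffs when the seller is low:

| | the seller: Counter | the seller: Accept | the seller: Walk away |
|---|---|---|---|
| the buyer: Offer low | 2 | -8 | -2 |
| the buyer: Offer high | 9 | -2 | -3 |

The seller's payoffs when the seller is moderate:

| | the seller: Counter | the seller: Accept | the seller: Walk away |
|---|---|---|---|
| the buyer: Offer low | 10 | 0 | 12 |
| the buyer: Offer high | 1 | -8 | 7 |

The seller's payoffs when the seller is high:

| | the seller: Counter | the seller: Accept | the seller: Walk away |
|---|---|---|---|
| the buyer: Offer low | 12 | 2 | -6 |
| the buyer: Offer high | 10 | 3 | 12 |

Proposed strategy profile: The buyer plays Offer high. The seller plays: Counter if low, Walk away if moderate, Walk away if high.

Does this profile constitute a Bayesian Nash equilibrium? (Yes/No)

Yes

The buyer plays Offer high: E[Offer high] = 0.4·(9) + 0.4·(14) + 0.2·(14) = 12; E[Offer low] = 2. Best-responding. ✓
The seller (reservation value low), facing Offer high: Counter gives 9, Accept gives -2, Walk away gives -3. Proposed Counter is best. ✓
The seller (reservation value moderate), facing Offer high: Counter gives 1, Accept gives -8, Walk away gives 7. Proposed Walk away is best. ✓
The seller (reservation value high), facing Offer high: Counter gives 10, Accept gives 3, Walk away gives 12. Proposed Walk away is best. ✓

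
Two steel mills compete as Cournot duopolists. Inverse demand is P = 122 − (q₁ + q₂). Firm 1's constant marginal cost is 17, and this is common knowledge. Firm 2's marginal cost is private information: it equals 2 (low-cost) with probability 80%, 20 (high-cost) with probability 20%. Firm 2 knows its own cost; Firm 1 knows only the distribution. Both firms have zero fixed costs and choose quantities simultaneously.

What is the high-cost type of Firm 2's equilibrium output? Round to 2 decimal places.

35.40

Each type of Firm 2 best-responds to q₁; Firm 1 best-responds to the expected q₂ over Firm 2's types.
Firm 2 with cost c maximizes (122 − (q₁+q₂) − c)·q₂, giving q₂(c) = (122 − c − q₁)/2.
E[c₂] = 0.8·2 + 0.2·20 = 5.6
Firm 1's FOC against E[q₂] yields q₁ = (122 − 2·17 + E[c₂])/3 = (122 − 34 + 5.6)/3 = 31.2.
q₂(high-cost) = (122 − 20 − 31.2)/2 = 35.4.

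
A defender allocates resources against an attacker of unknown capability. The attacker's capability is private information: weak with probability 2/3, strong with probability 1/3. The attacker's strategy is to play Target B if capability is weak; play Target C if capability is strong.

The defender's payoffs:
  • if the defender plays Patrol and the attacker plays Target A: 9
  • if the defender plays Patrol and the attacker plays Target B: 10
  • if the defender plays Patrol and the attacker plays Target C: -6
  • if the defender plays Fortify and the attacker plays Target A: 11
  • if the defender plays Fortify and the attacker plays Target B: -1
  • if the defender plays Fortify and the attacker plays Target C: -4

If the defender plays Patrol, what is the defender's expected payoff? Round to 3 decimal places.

4.667

E[Patrol] = 2/3·10 + 1/3·(-6) = 20/3 + (-2) = 14/3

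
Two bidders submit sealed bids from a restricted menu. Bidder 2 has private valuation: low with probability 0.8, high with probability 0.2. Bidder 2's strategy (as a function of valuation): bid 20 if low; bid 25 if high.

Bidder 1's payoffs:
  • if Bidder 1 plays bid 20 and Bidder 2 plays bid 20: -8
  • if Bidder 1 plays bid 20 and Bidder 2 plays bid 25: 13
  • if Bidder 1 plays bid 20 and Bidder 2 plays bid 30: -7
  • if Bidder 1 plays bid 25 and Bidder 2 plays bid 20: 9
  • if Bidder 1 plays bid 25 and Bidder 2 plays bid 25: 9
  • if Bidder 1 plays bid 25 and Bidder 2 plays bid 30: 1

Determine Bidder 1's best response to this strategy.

E[bid 20] = 0.8·(-8) + 0.2·(13) = -3.8
E[bid 25] = 0.8·(9) + 0.2·(9) = 9
Best response: bid 25 (9 is the largest).

bid 25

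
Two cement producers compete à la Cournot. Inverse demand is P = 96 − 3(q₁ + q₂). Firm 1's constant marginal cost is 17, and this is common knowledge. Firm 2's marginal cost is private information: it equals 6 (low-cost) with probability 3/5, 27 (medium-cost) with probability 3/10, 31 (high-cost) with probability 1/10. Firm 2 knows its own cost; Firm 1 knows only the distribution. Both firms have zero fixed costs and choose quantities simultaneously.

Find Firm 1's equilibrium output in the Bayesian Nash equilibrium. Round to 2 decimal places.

8.53

Type-c best response for Firm 2: q₂(c) = (96 − c)/6 − q₁/2.
Firm 1 maximizes expected profit; its first-order condition is 96 − 6q₁ − 3E[q₂] − 17 = 0.
Substituting E[q₂] and solving: E[c₂] = 14.8, so q₁ = (96 − 2·17 + 14.8)/9 = 8.53333.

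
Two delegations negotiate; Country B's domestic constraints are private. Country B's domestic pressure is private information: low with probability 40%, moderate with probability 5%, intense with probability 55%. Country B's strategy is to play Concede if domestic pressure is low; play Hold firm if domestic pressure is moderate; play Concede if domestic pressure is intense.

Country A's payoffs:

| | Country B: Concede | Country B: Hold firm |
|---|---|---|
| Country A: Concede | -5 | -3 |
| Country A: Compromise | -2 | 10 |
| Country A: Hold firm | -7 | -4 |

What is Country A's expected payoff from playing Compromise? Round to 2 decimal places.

E[Compromise] = 0.4·(-2) + 0.05·10 + 0.55·(-2) = (-0.8) + 0.5 + (-1.1) = -1.4

-1.40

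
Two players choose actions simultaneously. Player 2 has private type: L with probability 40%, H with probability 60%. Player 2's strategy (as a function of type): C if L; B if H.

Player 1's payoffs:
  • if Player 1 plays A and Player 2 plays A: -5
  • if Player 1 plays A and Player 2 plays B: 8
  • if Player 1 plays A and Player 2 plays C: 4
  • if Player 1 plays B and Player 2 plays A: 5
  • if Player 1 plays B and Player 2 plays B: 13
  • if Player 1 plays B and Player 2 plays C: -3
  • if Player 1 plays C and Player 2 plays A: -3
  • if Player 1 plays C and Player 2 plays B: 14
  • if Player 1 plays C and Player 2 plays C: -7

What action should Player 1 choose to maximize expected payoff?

E[A] = 0.4·(4) + 0.6·(8) = 6.4
E[B] = 0.4·(-3) + 0.6·(13) = 6.6
E[C] = 0.4·(-7) + 0.6·(14) = 5.6
Best response: B (6.6 is the largest).

B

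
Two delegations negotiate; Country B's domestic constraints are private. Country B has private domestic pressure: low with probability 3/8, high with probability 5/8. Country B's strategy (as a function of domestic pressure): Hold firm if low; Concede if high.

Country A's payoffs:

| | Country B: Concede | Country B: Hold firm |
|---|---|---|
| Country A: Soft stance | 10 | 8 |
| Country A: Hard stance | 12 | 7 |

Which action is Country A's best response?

Hard stance

E[Soft stance] = 3/8·(8) + 5/8·(10) = 37/4
E[Hard stance] = 3/8·(7) + 5/8·(12) = 81/8
Best response: Hard stance (81/8 is the largest).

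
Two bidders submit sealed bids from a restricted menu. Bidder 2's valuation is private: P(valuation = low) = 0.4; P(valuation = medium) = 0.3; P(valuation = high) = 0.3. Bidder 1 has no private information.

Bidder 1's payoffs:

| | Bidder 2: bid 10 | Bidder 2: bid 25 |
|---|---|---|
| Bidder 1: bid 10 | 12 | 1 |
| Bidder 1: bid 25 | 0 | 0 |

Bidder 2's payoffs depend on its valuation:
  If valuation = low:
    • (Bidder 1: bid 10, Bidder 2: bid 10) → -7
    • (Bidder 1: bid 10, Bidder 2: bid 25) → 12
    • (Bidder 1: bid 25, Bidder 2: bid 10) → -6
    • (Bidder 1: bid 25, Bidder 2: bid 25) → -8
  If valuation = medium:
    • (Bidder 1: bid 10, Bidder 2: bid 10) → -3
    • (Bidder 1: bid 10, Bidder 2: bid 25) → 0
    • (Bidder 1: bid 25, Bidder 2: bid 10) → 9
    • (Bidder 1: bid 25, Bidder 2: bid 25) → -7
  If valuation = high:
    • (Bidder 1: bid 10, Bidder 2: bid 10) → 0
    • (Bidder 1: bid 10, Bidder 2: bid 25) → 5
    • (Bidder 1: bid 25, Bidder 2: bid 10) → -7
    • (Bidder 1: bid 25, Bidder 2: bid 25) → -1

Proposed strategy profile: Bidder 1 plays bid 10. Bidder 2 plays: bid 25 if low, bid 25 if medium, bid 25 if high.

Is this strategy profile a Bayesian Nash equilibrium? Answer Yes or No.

Yes

Bidder 1 plays bid 10: E[bid 10] = 0.4·(1) + 0.3·(1) + 0.3·(1) = 1; E[bid 25] = 0. Best-responding. ✓
Bidder 2 (valuation low), facing bid 10: bid 10 gives -7, bid 25 gives 12. Proposed bid 25 is best. ✓
Bidder 2 (valuation medium), facing bid 10: bid 10 gives -3, bid 25 gives 0. Proposed bid 25 is best. ✓
Bidder 2 (valuation high), facing bid 10: bid 10 gives 0, bid 25 gives 5. Proposed bid 25 is best. ✓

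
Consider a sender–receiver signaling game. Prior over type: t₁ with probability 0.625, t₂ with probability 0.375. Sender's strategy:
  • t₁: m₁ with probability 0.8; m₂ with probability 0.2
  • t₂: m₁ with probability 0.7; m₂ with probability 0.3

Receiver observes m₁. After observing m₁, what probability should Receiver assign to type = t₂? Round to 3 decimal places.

0.344

P(m₁) = 0.625·0.8 + 0.375·0.7 = 0.7625
P(t₂ | m₁) = (0.375·0.7) / 0.7625 = 0.2625 / 0.7625 = 0.344262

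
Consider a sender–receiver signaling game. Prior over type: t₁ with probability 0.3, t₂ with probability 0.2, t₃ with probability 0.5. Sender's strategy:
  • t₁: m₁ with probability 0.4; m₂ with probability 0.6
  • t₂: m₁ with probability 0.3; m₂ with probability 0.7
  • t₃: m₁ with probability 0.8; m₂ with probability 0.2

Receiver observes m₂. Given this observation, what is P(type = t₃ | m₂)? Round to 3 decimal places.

0.238

Apply Bayes' rule using the sender's strategy as the likelihood.
P(m₂) = 0.3·0.6 + 0.2·0.7 + 0.5·0.2 = 0.42
P(t₃ | m₂) = (0.5·0.2) / 0.42 = 0.1 / 0.42 = 0.238095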